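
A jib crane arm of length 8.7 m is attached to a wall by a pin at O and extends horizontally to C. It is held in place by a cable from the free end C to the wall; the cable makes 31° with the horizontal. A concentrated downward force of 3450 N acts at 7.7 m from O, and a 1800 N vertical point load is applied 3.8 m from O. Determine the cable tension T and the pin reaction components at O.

T = 7455 N, O_x = 6390 N, O_y = 1410 N

ΣM about O: T·sin31°·8.7 − 3450·7.7 − 1800·3.8 = 0 → T = 33405/(8.7·0.515038) = 7455.09 ≈ 7455 N.
ΣF_x = 0: O_x − T·cos31° = 0 → O_x = 7455.09 × 0.857167 = 6390 N.
ΣF_y = 0: O_y + T·sin31° − 3450 − 1800 = 0 → O_y = 5250 − 7455.09 × 0.515038 = 1410 N.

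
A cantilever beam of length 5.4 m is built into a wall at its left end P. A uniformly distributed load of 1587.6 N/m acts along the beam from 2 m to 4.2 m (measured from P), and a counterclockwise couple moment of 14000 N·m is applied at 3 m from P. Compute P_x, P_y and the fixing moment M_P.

P_x = 0, P_y = 3493 N, M_P = -3173 N·m

Resultant of the distributed load: 1587.6 × 2.2 = 3492.72 N at 3.1 m from P.
ΣF_x = 0: P_x = 0.
ΣF_y = 0: P_y − 1587.6·2.2 = 0 → P_y = 3493 N.
ΣM about P: M_P − (1587.6·2.2)·3.1 + 14000 = 0 → M_P = -3173 N·m.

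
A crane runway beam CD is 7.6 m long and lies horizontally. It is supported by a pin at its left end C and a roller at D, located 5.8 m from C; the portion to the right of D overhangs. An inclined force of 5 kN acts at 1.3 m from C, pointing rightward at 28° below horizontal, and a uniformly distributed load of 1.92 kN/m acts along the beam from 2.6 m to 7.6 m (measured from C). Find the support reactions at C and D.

C_x = -4.415 kN, C_y = 2.980 kN, D_y = 8.968 kN

Resultant of the distributed load: 1.92 × 5 = 9.6 kN at 5.1 m from C.
Moments about C: D_y·5.8 − 5·sin28°·1.3 − (1.92·5)·5.1 = 0 → D_y = 52.0116/5.8 = 8.96752 ≈ 8.968 kN.
ΣF_y = 0: C_y + 8.96752 − 5·sin28° − 1.92·5 = 0 → C_y = 2.980 kN.
ΣF_x = 0: C_x + 5·cos28° = 0 → C_x = -4.415 kN.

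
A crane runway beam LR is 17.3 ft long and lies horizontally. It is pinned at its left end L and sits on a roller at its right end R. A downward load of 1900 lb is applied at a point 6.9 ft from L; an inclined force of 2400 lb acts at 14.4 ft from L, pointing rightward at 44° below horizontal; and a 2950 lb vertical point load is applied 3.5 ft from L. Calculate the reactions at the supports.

Moments about L: R_y·17.3 − 1900·6.9 − 2400·sin44°·14.4 − 2950·3.5 = 0 → R_y = 47442.4/17.3 = 2742.34 ≈ 2742 lb.
ΣF_y = 0: L_y + 2742.34 − 1900 − 2400·sin44° − 2950 = 0 → L_y = 3775 lb.
ΣF_x = 0: L_x + 2400·cos44° = 0 → L_x = -1726 lb.

L_x = -1726 lb, L_y = 3775 lb, R_y = 2742 lb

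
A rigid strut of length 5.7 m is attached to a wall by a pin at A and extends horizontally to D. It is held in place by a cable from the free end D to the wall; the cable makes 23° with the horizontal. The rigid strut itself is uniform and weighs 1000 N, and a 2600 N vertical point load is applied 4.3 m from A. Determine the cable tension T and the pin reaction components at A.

ΣM about A: T·sin23°·5.7 − 1000·2.85 − 2600·4.3 = 0 → T = 14030/(5.7·0.390731) = 6299.48 ≈ 6299 N.
ΣF_x = 0: A_x − T·cos23° = 0 → A_x = 6299.48 × 0.920505 = 5799 N.
ΣF_y = 0: A_y + T·sin23° − 1000 − 2600 = 0 → A_y = 3600 − 6299.48 × 0.390731 = 1139 N.

T = 6299 N, A_x = 5799 N, A_y = 1139 N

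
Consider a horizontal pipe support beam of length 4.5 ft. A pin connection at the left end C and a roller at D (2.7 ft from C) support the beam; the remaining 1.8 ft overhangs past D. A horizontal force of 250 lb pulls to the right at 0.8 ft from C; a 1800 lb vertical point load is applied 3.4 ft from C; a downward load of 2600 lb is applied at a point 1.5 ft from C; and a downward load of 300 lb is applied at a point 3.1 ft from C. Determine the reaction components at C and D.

C_x = -250.0 lb, C_y = 644.4 lb, D_y = 4056 lb

Taking moments about C: D_y·2.7 − 1800·3.4 − 2600·1.5 − 300·3.1 = 0 → D_y = 10950/2.7 = 4055.56 ≈ 4056 lb.
ΣF_y = 0: C_y + 4055.56 − 1800 − 2600 − 300 = 0 → C_y = 644.4 lb.
ΣF_x = 0: C_x + 250 = 0 → C_x = -250.0 lb.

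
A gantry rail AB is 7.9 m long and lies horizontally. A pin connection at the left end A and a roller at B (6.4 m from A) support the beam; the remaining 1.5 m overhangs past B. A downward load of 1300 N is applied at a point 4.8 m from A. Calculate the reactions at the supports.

Moments about A: B_y·6.4 − 1300·4.8 = 0 → B_y = 6240/6.4 = 975.0 N.
ΣF_y = 0: A_y + 975 − 1300 = 0 → A_y = 325.0 N.
ΣF_x = 0: no horizontal applied forces, so A_x = 0.

A_x = 0, A_y = 325.0 N, B_y = 975.0 N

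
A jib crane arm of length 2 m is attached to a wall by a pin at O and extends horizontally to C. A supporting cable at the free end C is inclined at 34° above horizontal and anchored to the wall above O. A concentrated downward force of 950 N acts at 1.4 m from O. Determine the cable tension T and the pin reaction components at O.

T = 1189 N, O_x = 985.9 N, O_y = 285.0 N

ΣM about O: T·sin34°·2 − 950·1.4 = 0 → T = 1330/(2·0.559193) = 1189.21 ≈ 1189 N.
ΣF_x = 0: O_x − T·cos34° = 0 → O_x = 1189.21 × 0.829038 = 985.9 N.
ΣF_y = 0: O_y + T·sin34° − 950 = 0 → O_y = 950 − 1189.21 × 0.559193 = 285.0 N.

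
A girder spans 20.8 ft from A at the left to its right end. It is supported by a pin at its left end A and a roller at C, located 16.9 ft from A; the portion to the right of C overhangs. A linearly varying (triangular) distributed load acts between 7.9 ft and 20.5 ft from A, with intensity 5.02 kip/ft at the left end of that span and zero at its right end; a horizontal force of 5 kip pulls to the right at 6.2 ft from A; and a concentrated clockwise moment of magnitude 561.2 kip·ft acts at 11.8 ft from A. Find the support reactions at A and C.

Resultant of the triangular load: ½ × 5.02 × 12.6 = 31.626 kip, acting at 12.1 ft from A (one-third of the span from the peak).
ΣM about A: C_y·16.9 − (½·5.02·12.6)·12.1 − 561.2 = 0 → C_y = 943.8746/16.9 = 55.8506 ≈ 55.85 kip.
ΣF_y = 0: A_y + 55.8506 − ½·5.02·12.6 = 0 → A_y = -24.22 kip.
ΣF_x = 0: A_x + 5 = 0 → A_x = -5.000 kip.

A_x = -5.000 kip, A_y = -24.22 kip, C_y = 55.85 kip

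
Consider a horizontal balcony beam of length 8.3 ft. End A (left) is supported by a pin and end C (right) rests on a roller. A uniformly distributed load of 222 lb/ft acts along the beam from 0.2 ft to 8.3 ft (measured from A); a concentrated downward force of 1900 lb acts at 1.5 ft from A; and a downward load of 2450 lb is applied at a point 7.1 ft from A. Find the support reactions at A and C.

Resultant of the distributed load: 222 × 8.1 = 1798.2 lb at 4.25 ft from A.
ΣM about A: C_y·8.3 − (222·8.1)·4.25 − 1900·1.5 − 2450·7.1 = 0 → C_y = 27887.35/8.3 = 3359.92 ≈ 3360 lb.
ΣF_y = 0: A_y + 3359.92 − 222·8.1 − 1900 − 2450 = 0 → A_y = 2788 lb.
ΣF_x = 0: no horizontal applied forces, so A_x = 0.

A_x = 0, A_y = 2788 lb, C_y = 3360 lb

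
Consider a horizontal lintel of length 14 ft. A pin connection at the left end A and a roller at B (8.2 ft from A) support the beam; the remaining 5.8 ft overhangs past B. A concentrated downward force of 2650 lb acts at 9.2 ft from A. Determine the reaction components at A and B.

Moments about A: B_y·8.2 − 2650·9.2 = 0 → B_y = 24380/8.2 = 2973.17 ≈ 2973 lb.
ΣF_y = 0: A_y + 2973.17 − 2650 = 0 → A_y = -323.2 lb.
ΣF_x = 0: no horizontal applied forces, so A_x = 0.

A_x = 0, A_y = -323.2 lb, B_y = 2973 lb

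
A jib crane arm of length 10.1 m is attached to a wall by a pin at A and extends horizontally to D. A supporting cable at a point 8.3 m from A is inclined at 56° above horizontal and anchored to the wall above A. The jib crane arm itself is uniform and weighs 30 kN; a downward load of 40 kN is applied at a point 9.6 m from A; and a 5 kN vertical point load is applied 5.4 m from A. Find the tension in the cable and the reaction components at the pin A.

T = 81.75 kN, A_x = 45.71 kN, A_y = 7.229 kN

ΣM about A: T·sin56°·8.3 − 30·5.05 − 40·9.6 − 5·5.4 = 0 → T = 562.5/(8.3·0.829038) = 81.7467 ≈ 81.75 kN.
ΣF_x = 0: A_x − T·cos56° = 0 → A_x = 81.7467 × 0.559193 = 45.71 kN.
ΣF_y = 0: A_y + T·sin56° − 30 − 40 − 5 = 0 → A_y = 75 − 81.7467 × 0.829038 = 7.229 kN.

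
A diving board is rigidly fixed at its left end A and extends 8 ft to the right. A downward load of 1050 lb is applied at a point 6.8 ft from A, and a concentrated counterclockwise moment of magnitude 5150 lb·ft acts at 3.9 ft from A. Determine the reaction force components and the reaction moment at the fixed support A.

A_x = 0, A_y = 1050 lb, M_A = 1990 lb·ft

ΣF_x = 0: A_x = 0.
ΣF_y = 0: A_y − 1050 = 0 → A_y = 1050 lb.
ΣM about A: M_A − 1050·6.8 + 5150 = 0 → M_A = 1990 lb·ft.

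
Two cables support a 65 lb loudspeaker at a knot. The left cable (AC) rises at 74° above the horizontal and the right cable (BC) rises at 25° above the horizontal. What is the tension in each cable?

ΣF_x = 0: −T_AC·cos74° + T_BC·cos25° = 0 → T_BC = 0.304132·T_AC.
ΣF_y = 0: T_AC·sin74° + T_BC·sin25° = 65.
Substitute: T_AC·(0.961262 + 0.304132·0.422618) = 65 → T_AC = 59.6443 ≈ 59.64 lb.
Then T_BC = 0.304132 × 59.6443 = 18.14 lb.

T_AC = 59.64 lb, T_BC = 18.14 lb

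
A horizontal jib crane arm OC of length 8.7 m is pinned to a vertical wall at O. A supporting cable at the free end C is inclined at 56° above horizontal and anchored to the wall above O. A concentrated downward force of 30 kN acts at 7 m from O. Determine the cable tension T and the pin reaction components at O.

ΣM about O: T·sin56°·8.7 − 30·7 = 0 → T = 210/(8.7·0.829038) = 29.1156 ≈ 29.12 kN.
ΣF_x = 0: O_x − T·cos56° = 0 → O_x = 29.1156 × 0.559193 = 16.28 kN.
ΣF_y = 0: O_y + T·sin56° − 30 = 0 → O_y = 30 − 29.1156 × 0.829038 = 5.862 kN.

T = 29.12 kN, O_x = 16.28 kN, O_y = 5.862 kN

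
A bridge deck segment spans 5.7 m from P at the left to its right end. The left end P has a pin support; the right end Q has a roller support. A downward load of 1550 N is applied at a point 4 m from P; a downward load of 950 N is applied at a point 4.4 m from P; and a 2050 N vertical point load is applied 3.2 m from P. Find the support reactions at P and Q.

P_x = 0, P_y = 1578 N, Q_y = 2972 N

ΣM about P: Q_y·5.7 − 1550·4 − 950·4.4 − 2050·3.2 = 0 → Q_y = 16940/5.7 = 2971.93 ≈ 2972 N.
ΣF_y = 0: P_y + 2971.93 − 1550 − 950 − 2050 = 0 → P_y = 1578 N.
ΣF_x = 0: no horizontal applied forces, so P_x = 0.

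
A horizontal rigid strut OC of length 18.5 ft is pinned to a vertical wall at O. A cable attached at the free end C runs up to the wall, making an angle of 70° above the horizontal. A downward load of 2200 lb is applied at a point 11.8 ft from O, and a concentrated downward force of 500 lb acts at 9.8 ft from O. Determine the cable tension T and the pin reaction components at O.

ΣM about O: T·sin70°·18.5 − 2200·11.8 − 500·9.8 = 0 → T = 30860/(18.5·0.939693) = 1775.16 ≈ 1775 lb.
ΣF_x = 0: O_x − T·cos70° = 0 → O_x = 1775.16 × 0.34202 = 607.1 lb.
ΣF_y = 0: O_y + T·sin70° − 2200 − 500 = 0 → O_y = 2700 − 1775.16 × 0.939693 = 1032 lb.

T = 1775 lb, O_x = 607.1 lb, O_y = 1032 lb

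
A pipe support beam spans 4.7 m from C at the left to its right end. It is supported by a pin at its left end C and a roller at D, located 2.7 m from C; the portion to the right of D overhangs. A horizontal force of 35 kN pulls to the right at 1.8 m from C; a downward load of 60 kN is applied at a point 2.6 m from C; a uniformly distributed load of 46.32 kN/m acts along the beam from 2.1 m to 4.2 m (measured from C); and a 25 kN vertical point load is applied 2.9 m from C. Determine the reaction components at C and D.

Resultant of the distributed load: 46.32 × 2.1 = 97.272 kN at 3.15 m from C.
ΣM about C: D_y·2.7 − 60·2.6 − (46.32·2.1)·3.15 − 25·2.9 = 0 → D_y = 534.9068/2.7 = 198.114 ≈ 198.1 kN.
ΣF_y = 0: C_y + 198.114 − 60 − 46.32·2.1 − 25 = 0 → C_y = -15.84 kN.
ΣF_x = 0: C_x + 35 = 0 → C_x = -35.00 kN.

C_x = -35.00 kN, C_y = -15.84 kN, D_y = 198.1 kN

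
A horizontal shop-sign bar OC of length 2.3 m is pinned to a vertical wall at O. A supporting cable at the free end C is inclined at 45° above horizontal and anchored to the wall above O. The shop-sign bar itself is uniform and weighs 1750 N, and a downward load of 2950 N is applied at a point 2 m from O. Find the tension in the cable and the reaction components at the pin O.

ΣM about O: T·sin45°·2.3 − 1750·1.15 − 2950·2 = 0 → T = 7912.5/(2.3·0.707107) = 4865.2 ≈ 4865 N.
ΣF_x = 0: O_x − T·cos45° = 0 → O_x = 4865.2 × 0.707107 = 3440 N.
ΣF_y = 0: O_y + T·sin45° − 1750 − 2950 = 0 → O_y = 4700 − 4865.2 × 0.707107 = 1260 N.

T = 4865 N, O_x = 3440 N, O_y = 1260 N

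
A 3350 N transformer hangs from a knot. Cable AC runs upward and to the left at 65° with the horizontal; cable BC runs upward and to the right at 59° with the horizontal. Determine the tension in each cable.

T_AC = 2081 N, T_BC = 1708 N

ΣF_x = 0: −T_AC·cos65° + T_BC·cos59° = 0 → T_BC = 0.820557·T_AC.
ΣF_y = 0: T_AC·sin65° + T_BC·sin59° = 3350.
Substitute: T_AC·(0.906308 + 0.820557·0.857167) = 3350 → T_AC = 2081.18 ≈ 2081 N.
Then T_BC = 0.820557 × 2081.18 = 1708 N.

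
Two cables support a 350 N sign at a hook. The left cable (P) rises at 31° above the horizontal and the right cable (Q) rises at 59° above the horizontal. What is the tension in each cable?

T_P = 180.3 N, T_Q = 300.0 N

ΣF_x = 0: −T_P·cos31° + T_Q·cos59° = 0 → T_Q = 1.66428·T_P.
ΣF_y = 0: T_P·sin31° + T_Q·sin59° = 350.
Substitute: T_P·(0.515038 + 1.66428·0.857167) = 350 → T_P = 180.263 ≈ 180.3 N.
Then T_Q = 1.66428 × 180.263 = 300.0 N.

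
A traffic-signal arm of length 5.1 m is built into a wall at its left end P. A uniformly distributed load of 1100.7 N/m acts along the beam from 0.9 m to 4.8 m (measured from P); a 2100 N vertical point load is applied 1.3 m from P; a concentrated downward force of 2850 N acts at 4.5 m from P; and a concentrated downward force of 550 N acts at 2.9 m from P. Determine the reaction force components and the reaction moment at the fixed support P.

P_x = 0, P_y = 9793 N, M_P = 29380 N·m

Resultant of the distributed load: 1100.7 × 3.9 = 4292.73 N at 2.85 m from P.
ΣF_x = 0: P_x = 0.
ΣF_y = 0: P_y − 1100.7·3.9 − 2100 − 2850 − 550 = 0 → P_y = 9793 N.
ΣM about P: M_P − (1100.7·3.9)·2.85 − 2100·1.3 − 2850·4.5 − 550·2.9 = 0 → M_P = 29380 N·m.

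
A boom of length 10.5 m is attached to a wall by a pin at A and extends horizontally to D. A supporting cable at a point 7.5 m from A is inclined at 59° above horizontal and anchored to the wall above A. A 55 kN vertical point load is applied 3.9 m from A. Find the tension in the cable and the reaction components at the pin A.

ΣM about A: T·sin59°·7.5 − 55·3.9 = 0 → T = 214.5/(7.5·0.857167) = 33.3657 ≈ 33.37 kN.
ΣF_x = 0: A_x − T·cos59° = 0 → A_x = 33.3657 × 0.515038 = 17.18 kN.
ΣF_y = 0: A_y + T·sin59° − 55 = 0 → A_y = 55 − 33.3657 × 0.857167 = 26.40 kN.

T = 33.37 kN, A_x = 17.18 kN, A_y = 26.40 kN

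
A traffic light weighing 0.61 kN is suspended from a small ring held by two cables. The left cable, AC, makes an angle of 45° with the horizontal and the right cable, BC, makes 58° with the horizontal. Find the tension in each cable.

ΣF_x = 0: −T_AC·cos45° + T_BC·cos58° = 0 → T_BC = 1.33437·T_AC.
ΣF_y = 0: T_AC·sin45° + T_BC·sin58° = 0.61.
Substitute: T_AC·(0.707107 + 1.33437·0.848048) = 0.61 → T_AC = 0.331753 ≈ 0.3318 kN.
Then T_BC = 1.33437 × 0.331753 = 0.4427 kN.

T_AC = 0.3318 kN, T_BC = 0.4427 kN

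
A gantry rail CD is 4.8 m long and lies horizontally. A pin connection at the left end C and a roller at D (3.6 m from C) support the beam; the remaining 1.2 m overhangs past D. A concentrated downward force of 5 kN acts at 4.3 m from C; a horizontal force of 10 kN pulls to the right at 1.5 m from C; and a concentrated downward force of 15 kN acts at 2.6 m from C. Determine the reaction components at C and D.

C_x = -10.00 kN, C_y = 3.194 kN, D_y = 16.81 kN

Moments about C: D_y·3.6 − 5·4.3 − 15·2.6 = 0 → D_y = 60.5/3.6 = 16.8056 ≈ 16.81 kN.
ΣF_y = 0: C_y + 16.8056 − 5 − 15 = 0 → C_y = 3.194 kN.
ΣF_x = 0: C_x + 10 = 0 → C_x = -10.00 kN.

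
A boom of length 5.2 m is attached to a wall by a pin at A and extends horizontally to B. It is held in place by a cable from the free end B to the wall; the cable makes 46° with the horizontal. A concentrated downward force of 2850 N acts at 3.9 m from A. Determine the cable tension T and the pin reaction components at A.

T = 2971 N, A_x = 2064 N, A_y = 712.5 N

ΣM about A: T·sin46°·5.2 − 2850·3.9 = 0 → T = 11115/(5.2·0.71934) = 2971.47 ≈ 2971 N.
ΣF_x = 0: A_x − T·cos46° = 0 → A_x = 2971.47 × 0.694658 = 2064 N.
ΣF_y = 0: A_y + T·sin46° − 2850 = 0 → A_y = 2850 − 2971.47 × 0.71934 = 712.5 N.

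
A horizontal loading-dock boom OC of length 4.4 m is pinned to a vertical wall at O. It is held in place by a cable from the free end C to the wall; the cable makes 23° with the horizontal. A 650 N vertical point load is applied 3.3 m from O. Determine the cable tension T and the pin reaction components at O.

ΣM about O: T·sin23°·4.4 − 650·3.3 = 0 → T = 2145/(4.4·0.390731) = 1247.66 ≈ 1248 N.
ΣF_x = 0: O_x − T·cos23° = 0 → O_x = 1247.66 × 0.920505 = 1148 N.
ΣF_y = 0: O_y + T·sin23° − 650 = 0 → O_y = 650 − 1247.66 × 0.390731 = 162.5 N.

T = 1248 N, O_x = 1148 N, O_y = 162.5 N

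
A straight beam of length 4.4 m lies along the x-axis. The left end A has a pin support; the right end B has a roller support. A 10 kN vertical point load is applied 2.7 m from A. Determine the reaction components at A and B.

A_x = 0, A_y = 3.864 kN, B_y = 6.136 kN

ΣM about A: B_y·4.4 − 10·2.7 = 0 → B_y = 27/4.4 = 6.13636 ≈ 6.136 kN.
ΣF_y = 0: A_y + 6.13636 − 10 = 0 → A_y = 3.864 kN.
ΣF_x = 0: no horizontal applied forces, so A_x = 0.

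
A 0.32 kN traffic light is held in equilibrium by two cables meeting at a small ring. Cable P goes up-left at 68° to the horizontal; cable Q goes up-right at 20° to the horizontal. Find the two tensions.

T_P = 0.3009 kN, T_Q = 0.1199 kN

ΣF_x = 0: −T_P·cos68° + T_Q·cos20° = 0 → T_Q = 0.398648·T_P.
ΣF_y = 0: T_P·sin68° + T_Q·sin20° = 0.32.
Substitute: T_P·(0.927184 + 0.398648·0.34202) = 0.32 → T_P = 0.300885 ≈ 0.3009 kN.
Then T_Q = 0.398648 × 0.300885 = 0.1199 kN.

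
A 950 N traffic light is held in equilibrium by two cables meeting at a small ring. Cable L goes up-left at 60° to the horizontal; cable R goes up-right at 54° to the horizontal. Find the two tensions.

ΣF_x = 0: −T_L·cos60° + T_R·cos54° = 0 → T_R = 0.850651·T_L.
ΣF_y = 0: T_L·sin60° + T_R·sin54° = 950.
Substitute: T_L·(0.866025 + 0.850651·0.809017) = 950 → T_L = 611.241 ≈ 611.2 N.
Then T_R = 0.850651 × 611.241 = 520.0 N.

T_L = 611.2 N, T_R = 520.0 N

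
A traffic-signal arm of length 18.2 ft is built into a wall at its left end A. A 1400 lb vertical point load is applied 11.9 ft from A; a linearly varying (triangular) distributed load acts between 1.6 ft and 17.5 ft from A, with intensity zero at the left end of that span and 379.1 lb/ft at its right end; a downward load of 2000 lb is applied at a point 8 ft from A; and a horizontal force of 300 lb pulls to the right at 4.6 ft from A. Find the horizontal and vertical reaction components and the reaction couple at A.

Resultant of the triangular load: ½ × 379.1 × 15.9 = 3013.845 lb, acting at 12.2 ft from A (one-third of the span from the peak).
ΣF_x = 0: A_x + 300 = 0 → A_x = -300.0 lb.
ΣF_y = 0: A_y − 1400 − ½·379.1·15.9 − 2000 = 0 → A_y = 6414 lb.
ΣM about A: M_A − 1400·11.9 − (½·379.1·15.9)·12.2 − 2000·8 = 0 → M_A = 69430 lb·ft.

A_x = -300.0 lb, A_y = 6414 lb, M_A = 69430 lb·ft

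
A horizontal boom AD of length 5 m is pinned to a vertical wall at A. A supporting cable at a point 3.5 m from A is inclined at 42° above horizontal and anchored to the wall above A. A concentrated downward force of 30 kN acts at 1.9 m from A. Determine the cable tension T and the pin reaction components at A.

T = 24.34 kN, A_x = 18.09 kN, A_y = 13.71 kN

ΣM about A: T·sin42°·3.5 − 30·1.9 = 0 → T = 57/(3.5·0.669131) = 24.3386 ≈ 24.34 kN.
ΣF_x = 0: A_x − T·cos42° = 0 → A_x = 24.3386 × 0.743145 = 18.09 kN.
ΣF_y = 0: A_y + T·sin42° − 30 = 0 → A_y = 30 − 24.3386 × 0.669131 = 13.71 kN.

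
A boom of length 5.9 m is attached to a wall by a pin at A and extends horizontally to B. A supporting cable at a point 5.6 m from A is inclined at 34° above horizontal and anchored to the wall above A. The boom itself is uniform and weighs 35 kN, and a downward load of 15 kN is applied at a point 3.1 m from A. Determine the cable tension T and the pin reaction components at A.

ΣM about A: T·sin34°·5.6 − 35·2.95 − 15·3.1 = 0 → T = 149.75/(5.6·0.559193) = 47.8208 ≈ 47.82 kN.
ΣF_x = 0: A_x − T·cos34° = 0 → A_x = 47.8208 × 0.829038 = 39.65 kN.
ΣF_y = 0: A_y + T·sin34° − 35 − 15 = 0 → A_y = 50 − 47.8208 × 0.559193 = 23.26 kN.

T = 47.82 kN, A_x = 39.65 kN, A_y = 23.26 kN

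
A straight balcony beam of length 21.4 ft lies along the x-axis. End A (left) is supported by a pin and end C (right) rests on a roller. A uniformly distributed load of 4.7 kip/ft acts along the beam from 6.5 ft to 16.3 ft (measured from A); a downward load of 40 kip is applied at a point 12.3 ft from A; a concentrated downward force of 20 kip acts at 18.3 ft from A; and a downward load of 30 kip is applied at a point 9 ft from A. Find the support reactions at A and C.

A_x = 0, A_y = 58.81 kip, C_y = 77.25 kip

Resultant of the distributed load: 4.7 × 9.8 = 46.06 kip at 11.4 ft from A.
ΣM about A: C_y·21.4 − (4.7·9.8)·11.4 − 40·12.3 − 20·18.3 − 30·9 = 0 → C_y = 1653.084/21.4 = 77.2469 ≈ 77.25 kip.
ΣF_y = 0: A_y + 77.2469 − 4.7·9.8 − 40 − 20 − 30 = 0 → A_y = 58.81 kip.
ΣF_x = 0: no horizontal applied forces, so A_x = 0.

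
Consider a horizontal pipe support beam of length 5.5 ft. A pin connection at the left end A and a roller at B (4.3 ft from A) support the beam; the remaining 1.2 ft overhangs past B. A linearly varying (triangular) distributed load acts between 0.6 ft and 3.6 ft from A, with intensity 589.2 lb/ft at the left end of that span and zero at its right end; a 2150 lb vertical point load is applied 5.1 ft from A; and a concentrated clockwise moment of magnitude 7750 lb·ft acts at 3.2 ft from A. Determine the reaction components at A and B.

Resultant of the triangular load: ½ × 589.2 × 3 = 883.8 lb, acting at 1.6 ft from A (one-third of the span from the peak).
Moments about A: B_y·4.3 − (½·589.2·3)·1.6 − 2150·5.1 − 7750 = 0 → B_y = 20129.08/4.3 = 4681.18 ≈ 4681 lb.
ΣF_y = 0: A_y + 4681.18 − ½·589.2·3 − 2150 = 0 → A_y = -1647 lb.
ΣF_x = 0: no horizontal applied forces, so A_x = 0.

A_x = 0, A_y = -1647 lb, B_y = 4681 lb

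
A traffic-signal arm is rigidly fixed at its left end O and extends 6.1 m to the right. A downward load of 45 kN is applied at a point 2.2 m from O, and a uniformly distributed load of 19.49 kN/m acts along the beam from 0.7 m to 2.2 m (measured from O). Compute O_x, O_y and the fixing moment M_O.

Resultant of the distributed load: 19.49 × 1.5 = 29.235 kN at 1.45 m from O.
ΣF_x = 0: O_x = 0.
ΣF_y = 0: O_y − 45 − 19.49·1.5 = 0 → O_y = 74.23 kN.
ΣM about O: M_O − 45·2.2 − (19.49·1.5)·1.45 = 0 → M_O = 141.4 kN·m.

O_x = 0, O_y = 74.23 kN, M_O = 141.4 kN·m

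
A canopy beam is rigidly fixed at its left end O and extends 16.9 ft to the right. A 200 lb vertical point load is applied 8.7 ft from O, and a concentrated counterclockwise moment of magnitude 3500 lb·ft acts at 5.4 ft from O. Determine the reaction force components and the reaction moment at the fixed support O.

O_x = 0, O_y = 200.0 lb, M_O = -1760 lb·ft

ΣF_x = 0: O_x = 0.
ΣF_y = 0: O_y − 200 = 0 → O_y = 200.0 lb.
ΣM about O: M_O − 200·8.7 + 3500 = 0 → M_O = -1760 lb·ft.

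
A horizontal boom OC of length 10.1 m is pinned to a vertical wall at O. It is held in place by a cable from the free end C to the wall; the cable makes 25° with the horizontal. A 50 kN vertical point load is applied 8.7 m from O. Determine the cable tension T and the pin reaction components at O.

ΣM about O: T·sin25°·10.1 − 50·8.7 = 0 → T = 435/(10.1·0.422618) = 101.911 ≈ 101.9 kN.
ΣF_x = 0: O_x − T·cos25° = 0 → O_x = 101.911 × 0.906308 = 92.36 kN.
ΣF_y = 0: O_y + T·sin25° − 50 = 0 → O_y = 50 − 101.911 × 0.422618 = 6.931 kN.

T = 101.9 kN, O_x = 92.36 kN, O_y = 6.931 kN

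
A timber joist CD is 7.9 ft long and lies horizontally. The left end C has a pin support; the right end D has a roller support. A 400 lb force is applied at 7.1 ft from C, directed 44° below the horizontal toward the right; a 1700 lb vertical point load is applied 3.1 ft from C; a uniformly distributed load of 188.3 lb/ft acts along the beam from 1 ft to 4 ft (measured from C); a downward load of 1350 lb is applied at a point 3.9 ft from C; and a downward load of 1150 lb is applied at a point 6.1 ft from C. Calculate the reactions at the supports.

Resultant of the distributed load: 188.3 × 3 = 564.9 lb at 2.5 ft from C.
Moments about C: D_y·7.9 − 400·sin44°·7.1 − 1700·3.1 − (188.3·3)·2.5 − 1350·3.9 − 1150·6.1 = 0 → D_y = 20935.1/7.9 = 2650.01 ≈ 2650 lb.
ΣF_y = 0: C_y + 2650.01 − 400·sin44° − 1700 − 188.3·3 − 1350 − 1150 = 0 → C_y = 2393 lb.
ΣF_x = 0: C_x + 400·cos44° = 0 → C_x = -287.7 lb.

C_x = -287.7 lb, C_y = 2393 lb, D_y = 2650 lb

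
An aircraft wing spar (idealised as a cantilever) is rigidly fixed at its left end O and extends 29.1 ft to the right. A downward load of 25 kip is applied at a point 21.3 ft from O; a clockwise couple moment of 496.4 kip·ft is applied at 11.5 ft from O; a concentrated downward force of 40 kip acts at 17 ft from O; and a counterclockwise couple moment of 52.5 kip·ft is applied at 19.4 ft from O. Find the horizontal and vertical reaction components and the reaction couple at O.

ΣF_x = 0: O_x = 0.
ΣF_y = 0: O_y − 25 − 40 = 0 → O_y = 65.00 kip.
ΣM about O: M_O − 25·21.3 − 496.4 − 40·17 + 52.5 = 0 → M_O = 1656 kip·ft.

O_x = 0, O_y = 65.00 kip, M_O = 1656 kip·ft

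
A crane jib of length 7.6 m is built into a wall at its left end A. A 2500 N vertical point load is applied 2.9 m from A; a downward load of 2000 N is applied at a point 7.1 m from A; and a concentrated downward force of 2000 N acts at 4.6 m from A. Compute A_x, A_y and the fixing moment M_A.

ΣF_x = 0: A_x = 0.
ΣF_y = 0: A_y − 2500 − 2000 − 2000 = 0 → A_y = 6500 N.
ΣM about A: M_A − 2500·2.9 − 2000·7.1 − 2000·4.6 = 0 → M_A = 30650 N·m.

A_x = 0, A_y = 6500 N, M_A = 30650 N·m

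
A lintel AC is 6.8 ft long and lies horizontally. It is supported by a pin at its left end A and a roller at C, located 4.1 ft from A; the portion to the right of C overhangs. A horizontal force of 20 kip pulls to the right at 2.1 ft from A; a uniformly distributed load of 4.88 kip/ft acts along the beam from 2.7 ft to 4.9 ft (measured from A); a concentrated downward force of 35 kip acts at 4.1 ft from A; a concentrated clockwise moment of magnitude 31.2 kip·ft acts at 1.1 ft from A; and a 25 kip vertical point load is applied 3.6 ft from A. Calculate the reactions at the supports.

A_x = -20.00 kip, A_y = -3.775 kip, C_y = 74.51 kip

Resultant of the distributed load: 4.88 × 2.2 = 10.736 kip at 3.8 ft from A.
Moments about A: C_y·4.1 − (4.88·2.2)·3.8 − 35·4.1 − 31.2 − 25·3.6 = 0 → C_y = 305.4968/4.1 = 74.5114 ≈ 74.51 kip.
ΣF_y = 0: A_y + 74.5114 − 4.88·2.2 − 35 − 25 = 0 → A_y = -3.775 kip.
ΣF_x = 0: A_x + 20 = 0 → A_x = -20.00 kip.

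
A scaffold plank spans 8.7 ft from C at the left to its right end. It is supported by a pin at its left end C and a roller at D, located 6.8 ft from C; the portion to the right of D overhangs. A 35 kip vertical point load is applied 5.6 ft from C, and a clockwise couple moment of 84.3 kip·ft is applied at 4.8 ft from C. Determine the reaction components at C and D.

C_x = 0, C_y = -6.221 kip, D_y = 41.22 kip

Taking moments about C: D_y·6.8 − 35·5.6 − 84.3 = 0 → D_y = 280.3/6.8 = 41.2206 ≈ 41.22 kip.
ΣF_y = 0: C_y + 41.2206 − 35 = 0 → C_y = -6.221 kip.
ΣF_x = 0: no horizontal applied forces, so C_x = 0.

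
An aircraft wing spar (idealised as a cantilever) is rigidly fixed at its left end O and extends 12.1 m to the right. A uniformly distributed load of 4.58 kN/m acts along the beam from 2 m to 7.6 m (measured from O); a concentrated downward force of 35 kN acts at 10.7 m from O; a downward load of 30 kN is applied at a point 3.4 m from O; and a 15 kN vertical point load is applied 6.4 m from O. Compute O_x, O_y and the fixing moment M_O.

Resultant of the distributed load: 4.58 × 5.6 = 25.648 kN at 4.8 m from O.
ΣF_x = 0: O_x = 0.
ΣF_y = 0: O_y − 4.58·5.6 − 35 − 30 − 15 = 0 → O_y = 105.6 kN.
ΣM about O: M_O − (4.58·5.6)·4.8 − 35·10.7 − 30·3.4 − 15·6.4 = 0 → M_O = 695.6 kN·m.

O_x = 0, O_y = 105.6 kN, M_O = 695.6 kN·m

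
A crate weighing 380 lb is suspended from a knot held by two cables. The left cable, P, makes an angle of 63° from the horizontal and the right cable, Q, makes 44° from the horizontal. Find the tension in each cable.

T_P = 285.8 lb, T_Q = 180.4 lb

ΣF_x = 0: −T_P·cos63° + T_Q·cos44° = 0 → T_Q = 0.631121·T_P.
ΣF_y = 0: T_P·sin63° + T_Q·sin44° = 380.
Substitute: T_P·(0.891007 + 0.631121·0.694658) = 380 → T_P = 285.839 ≈ 285.8 lb.
Then T_Q = 0.631121 × 285.839 = 180.4 lb.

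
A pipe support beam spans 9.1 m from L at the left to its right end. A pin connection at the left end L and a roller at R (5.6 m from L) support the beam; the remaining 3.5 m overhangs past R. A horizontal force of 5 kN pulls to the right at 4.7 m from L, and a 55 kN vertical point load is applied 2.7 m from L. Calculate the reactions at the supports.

Taking moments about L: R_y·5.6 − 55·2.7 = 0 → R_y = 148.5/5.6 = 26.5179 ≈ 26.52 kN.
ΣF_y = 0: L_y + 26.5179 − 55 = 0 → L_y = 28.48 kN.
ΣF_x = 0: L_x + 5 = 0 → L_x = -5.000 kN.

L_x = -5.000 kN, L_y = 28.48 kN, R_y = 26.52 kN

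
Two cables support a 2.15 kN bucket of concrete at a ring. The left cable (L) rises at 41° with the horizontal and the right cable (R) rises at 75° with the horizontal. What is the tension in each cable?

T_L = 0.6191 kN, T_R = 1.805 kN

ΣF_x = 0: −T_L·cos41° + T_R·cos75° = 0 → T_R = 2.91597·T_L.
ΣF_y = 0: T_L·sin41° + T_R·sin75° = 2.15.
Substitute: T_L·(0.656059 + 2.91597·0.965926) = 2.15 → T_L = 0.61912 ≈ 0.6191 kN.
Then T_R = 2.91597 × 0.61912 = 1.805 kN.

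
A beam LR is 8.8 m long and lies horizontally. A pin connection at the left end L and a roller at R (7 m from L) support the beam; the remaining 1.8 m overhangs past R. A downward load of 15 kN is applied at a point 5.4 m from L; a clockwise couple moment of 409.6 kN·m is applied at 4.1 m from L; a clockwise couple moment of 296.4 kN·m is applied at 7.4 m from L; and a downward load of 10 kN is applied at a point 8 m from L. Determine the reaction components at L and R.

Moments about L: R_y·7 − 15·5.4 − 409.6 − 296.4 − 10·8 = 0 → R_y = 867/7 = 123.857 ≈ 123.9 kN.
ΣF_y = 0: L_y + 123.857 − 15 − 10 = 0 → L_y = -98.86 kN.
ΣF_x = 0: no horizontal applied forces, so L_x = 0.

L_x = 0, L_y = -98.86 kN, R_y = 123.9 kN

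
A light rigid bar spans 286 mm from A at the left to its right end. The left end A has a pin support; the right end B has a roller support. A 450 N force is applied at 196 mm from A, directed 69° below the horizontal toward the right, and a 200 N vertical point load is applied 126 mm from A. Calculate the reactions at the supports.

Taking moments about A: B_y·286 − 450·sin69°·196 − 200·126 = 0 → B_y = 107542/286 = 376.021 ≈ 376.0 N.
ΣF_y = 0: A_y + 376.021 − 450·sin69° − 200 = 0 → A_y = 244.1 N.
ΣF_x = 0: A_x + 450·cos69° = 0 → A_x = -161.3 N.

A_x = -161.3 N, A_y = 244.1 N, B_y = 376.0 N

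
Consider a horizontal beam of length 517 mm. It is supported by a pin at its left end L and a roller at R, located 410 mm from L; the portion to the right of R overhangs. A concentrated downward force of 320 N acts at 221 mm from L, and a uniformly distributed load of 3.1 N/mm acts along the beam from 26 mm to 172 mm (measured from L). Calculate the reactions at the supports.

Resultant of the distributed load: 3.1 × 146 = 452.6 N at 99 mm from L.
ΣM about L: R_y·410 − 320·221 − (3.1·146)·99 = 0 → R_y = 115527.4/410 = 281.774 ≈ 281.8 N.
ΣF_y = 0: L_y + 281.774 − 320 − 3.1·146 = 0 → L_y = 490.8 N.
ΣF_x = 0: no horizontal applied forces, so L_x = 0.

L_x = 0, L_y = 490.8 N, R_y = 281.8 N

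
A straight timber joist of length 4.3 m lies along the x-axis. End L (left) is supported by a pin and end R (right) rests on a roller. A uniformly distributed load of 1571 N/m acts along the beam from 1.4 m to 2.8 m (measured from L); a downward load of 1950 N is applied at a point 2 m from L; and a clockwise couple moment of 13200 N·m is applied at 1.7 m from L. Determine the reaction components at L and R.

Resultant of the distributed load: 1571 × 1.4 = 2199.4 N at 2.1 m from L.
ΣM about L: R_y·4.3 − (1571·1.4)·2.1 − 1950·2 − 13200 = 0 → R_y = 21718.74/4.3 = 5050.87 ≈ 5051 N.
ΣF_y = 0: L_y + 5050.87 − 1571·1.4 − 1950 = 0 → L_y = -901.5 N.
ΣF_x = 0: no horizontal applied forces, so L_x = 0.

L_x = 0, L_y = -901.5 N, R_y = 5051 N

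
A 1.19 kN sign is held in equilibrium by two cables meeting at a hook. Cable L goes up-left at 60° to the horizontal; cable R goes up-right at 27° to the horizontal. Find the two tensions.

ΣF_x = 0: −T_L·cos60° + T_R·cos27° = 0 → T_R = 0.561163·T_L.
ΣF_y = 0: T_L·sin60° + T_R·sin27° = 1.19.
Substitute: T_L·(0.866025 + 0.561163·0.45399) = 1.19 → T_L = 1.06175 ≈ 1.062 kN.
Then T_R = 0.561163 × 1.06175 = 0.5958 kN.

T_L = 1.062 kN, T_R = 0.5958 kN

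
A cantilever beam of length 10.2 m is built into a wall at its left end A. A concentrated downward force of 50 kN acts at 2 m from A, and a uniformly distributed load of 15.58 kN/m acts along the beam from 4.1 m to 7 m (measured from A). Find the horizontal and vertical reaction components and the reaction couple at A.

Resultant of the distributed load: 15.58 × 2.9 = 45.182 kN at 5.55 m from A.
ΣF_x = 0: A_x = 0.
ΣF_y = 0: A_y − 50 − 15.58·2.9 = 0 → A_y = 95.18 kN.
ΣM about A: M_A − 50·2 − (15.58·2.9)·5.55 = 0 → M_A = 350.8 kN·m.

A_x = 0, A_y = 95.18 kN, M_A = 350.8 kN·m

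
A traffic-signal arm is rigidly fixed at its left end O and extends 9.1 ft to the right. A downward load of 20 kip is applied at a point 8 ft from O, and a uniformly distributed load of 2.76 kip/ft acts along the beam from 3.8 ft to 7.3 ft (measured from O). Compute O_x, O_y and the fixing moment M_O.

Resultant of the distributed load: 2.76 × 3.5 = 9.66 kip at 5.55 ft from O.
ΣF_x = 0: O_x = 0.
ΣF_y = 0: O_y − 20 − 2.76·3.5 = 0 → O_y = 29.66 kip.
ΣM about O: M_O − 20·8 − (2.76·3.5)·5.55 = 0 → M_O = 213.6 kip·ft.

O_x = 0, O_y = 29.66 kip, M_O = 213.6 kip·ft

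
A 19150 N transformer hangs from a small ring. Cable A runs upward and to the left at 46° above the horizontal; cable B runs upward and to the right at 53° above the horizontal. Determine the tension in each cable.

T_A = 11670 N, T_B = 13470 N

ΣF_x = 0: −T_A·cos46° + T_B·cos53° = 0 → T_B = 1.15427·T_A.
ΣF_y = 0: T_A·sin46° + T_B·sin53° = 19150.
Substitute: T_A·(0.71934 + 1.15427·0.798636) = 19150 → T_A = 11668.4 ≈ 11670 N.
Then T_B = 1.15427 × 11668.4 = 13470 N.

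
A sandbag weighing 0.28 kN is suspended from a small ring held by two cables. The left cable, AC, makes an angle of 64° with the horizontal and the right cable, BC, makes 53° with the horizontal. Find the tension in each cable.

T_AC = 0.1891 kN, T_BC = 0.1378 kN

ΣF_x = 0: −T_AC·cos64° + T_BC·cos53° = 0 → T_BC = 0.728415·T_AC.
ΣF_y = 0: T_AC·sin64° + T_BC·sin53° = 0.28.
Substitute: T_AC·(0.898794 + 0.728415·0.798636) = 0.28 → T_AC = 0.189121 ≈ 0.1891 kN.
Then T_BC = 0.728415 × 0.189121 = 0.1378 kN.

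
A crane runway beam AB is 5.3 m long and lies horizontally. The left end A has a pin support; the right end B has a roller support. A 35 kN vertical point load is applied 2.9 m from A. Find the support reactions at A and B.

A_x = 0, A_y = 15.85 kN, B_y = 19.15 kN

Moments about A: B_y·5.3 − 35·2.9 = 0 → B_y = 101.5/5.3 = 19.1509 ≈ 19.15 kN.
ΣF_y = 0: A_y + 19.1509 − 35 = 0 → A_y = 15.85 kN.
ΣF_x = 0: no horizontal applied forces, so A_x = 0.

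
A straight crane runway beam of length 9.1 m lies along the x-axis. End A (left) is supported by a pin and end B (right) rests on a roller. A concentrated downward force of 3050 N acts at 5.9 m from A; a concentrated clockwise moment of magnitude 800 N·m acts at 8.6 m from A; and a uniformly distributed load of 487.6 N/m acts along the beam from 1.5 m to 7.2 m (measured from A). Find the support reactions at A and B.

A_x = 0, A_y = 2435 N, B_y = 3394 N

Resultant of the distributed load: 487.6 × 5.7 = 2779.32 N at 4.35 m from A.
ΣM about A: B_y·9.1 − 3050·5.9 − 800 − (487.6·5.7)·4.35 = 0 → B_y = 30885.042/9.1 = 3393.96 ≈ 3394 N.
ΣF_y = 0: A_y + 3393.96 − 3050 − 487.6·5.7 = 0 → A_y = 2435 N.
ΣF_x = 0: no horizontal applied forces, so A_x = 0.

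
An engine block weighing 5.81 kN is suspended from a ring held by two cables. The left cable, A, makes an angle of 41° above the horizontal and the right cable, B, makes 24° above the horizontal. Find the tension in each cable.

ΣF_x = 0: −T_A·cos41° + T_B·cos24° = 0 → T_B = 0.826132·T_A.
ΣF_y = 0: T_A·sin41° + T_B·sin24° = 5.81.
Substitute: T_A·(0.656059 + 0.826132·0.406737) = 5.81 → T_A = 5.8564 ≈ 5.856 kN.
Then T_B = 0.826132 × 5.8564 = 4.838 kN.

T_A = 5.856 kN, T_B = 4.838 kN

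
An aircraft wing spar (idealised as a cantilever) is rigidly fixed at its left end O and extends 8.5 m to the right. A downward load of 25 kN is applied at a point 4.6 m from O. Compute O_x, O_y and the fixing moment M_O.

O_x = 0, O_y = 25.00 kN, M_O = 115.0 kN·m

ΣF_x = 0: O_x = 0.
ΣF_y = 0: O_y − 25 = 0 → O_y = 25.00 kN.
ΣM about O: M_O − 25·4.6 = 0 → M_O = 115.0 kN·m.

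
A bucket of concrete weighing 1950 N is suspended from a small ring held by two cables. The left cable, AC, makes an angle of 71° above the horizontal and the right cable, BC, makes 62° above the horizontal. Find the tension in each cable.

ΣF_x = 0: −T_AC·cos71° + T_BC·cos62° = 0 → T_BC = 0.693478·T_AC.
ΣF_y = 0: T_AC·sin71° + T_BC·sin62° = 1950.
Substitute: T_AC·(0.945519 + 0.693478·0.882948) = 1950 → T_AC = 1251.75 ≈ 1252 N.
Then T_BC = 0.693478 × 1251.75 = 868.1 N.

T_AC = 1252 N, T_BC = 868.1 N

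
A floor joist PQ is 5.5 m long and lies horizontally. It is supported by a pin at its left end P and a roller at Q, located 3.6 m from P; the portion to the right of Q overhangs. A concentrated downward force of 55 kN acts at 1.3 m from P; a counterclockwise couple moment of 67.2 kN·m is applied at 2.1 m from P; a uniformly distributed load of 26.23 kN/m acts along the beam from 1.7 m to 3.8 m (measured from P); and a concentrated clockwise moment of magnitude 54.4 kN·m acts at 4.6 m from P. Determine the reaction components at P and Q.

P_x = 0, P_y = 51.70 kN, Q_y = 58.38 kN

Resultant of the distributed load: 26.23 × 2.1 = 55.083 kN at 2.75 m from P.
Taking moments about P: Q_y·3.6 − 55·1.3 + 67.2 − (26.23·2.1)·2.75 − 54.4 = 0 → Q_y = 210.17825/3.6 = 58.3828 ≈ 58.38 kN.
ΣF_y = 0: P_y + 58.3828 − 55 − 26.23·2.1 = 0 → P_y = 51.70 kN.
ΣF_x = 0: no horizontal applied forces, so P_x = 0.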